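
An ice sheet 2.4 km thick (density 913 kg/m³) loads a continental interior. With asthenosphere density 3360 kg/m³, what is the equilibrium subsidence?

Balancing pressure at the compensation depth: the ice load ρ_ice t is balanced by mantle displaced below, ρ_m s.
s = t ρ_ice / ρ_m = 2.4 km × 913/3360 = 0.652 km.

0.652 km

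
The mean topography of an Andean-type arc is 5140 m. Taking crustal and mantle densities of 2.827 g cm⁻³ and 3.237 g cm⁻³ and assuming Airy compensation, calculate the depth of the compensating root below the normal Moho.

35400 m

By Archimedes' principle applied to the lithosphere: the weight of the topography is balanced by the buoyancy of the root, ρ_c h = (ρ_m − ρ_c) r.
r = h · ρ_c / (ρ_m − ρ_c) = 5140 m × 2.827 / (3.237 − 2.827) = 35400 m.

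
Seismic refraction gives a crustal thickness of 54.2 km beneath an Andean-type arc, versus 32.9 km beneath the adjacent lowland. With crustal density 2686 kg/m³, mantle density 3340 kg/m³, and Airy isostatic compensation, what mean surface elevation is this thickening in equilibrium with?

4.17 km

Excess crust Δ = 54.2 km − 32.9 km = 21.3 km, split between elevation h and root r with h + r = Δ.
Airy balance ρ_c h = (ρ_m − ρ_c) r gives r = h ρ_c/(ρ_m − ρ_c), so h (1 + ρ_c/(ρ_m − ρ_c)) = Δ, i.e. h = Δ (ρ_m − ρ_c)/ρ_m.
h = 21.3 km × 654/3340 = 4.17 km.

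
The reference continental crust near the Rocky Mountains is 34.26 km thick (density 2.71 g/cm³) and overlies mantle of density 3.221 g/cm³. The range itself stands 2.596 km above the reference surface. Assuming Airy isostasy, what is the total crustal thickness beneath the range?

50.6 km

Root depth r = h ρ_c / (ρ_m − ρ_c) = 2.596 km × 2.71 / 0.511 = 13.77 km.
Total thickness = T + h + r = 34.26 km + 2.596 km + 13.77 km = 50.6 km.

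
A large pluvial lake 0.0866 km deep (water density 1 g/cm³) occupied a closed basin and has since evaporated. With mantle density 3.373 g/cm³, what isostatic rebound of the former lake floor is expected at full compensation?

u = d ρ_w/ρ_m = 0.0866 km × 1/3.373 = 0.0257 km.

0.0257 km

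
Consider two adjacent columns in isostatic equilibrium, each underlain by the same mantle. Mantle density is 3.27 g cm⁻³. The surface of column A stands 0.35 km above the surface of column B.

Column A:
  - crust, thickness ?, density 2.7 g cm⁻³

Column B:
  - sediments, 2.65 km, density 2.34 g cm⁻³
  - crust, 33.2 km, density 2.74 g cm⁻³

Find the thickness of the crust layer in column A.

37.2 km

Take the compensation level at the base of the deeper column (depth z_c below the surface of column A) and equate Σ ρ_i t_i down to z_c; mantle fills any gap and the z_c terms cancel.
Column A: x×2.7 + (z_c − 0 − x)×3.27
Column B: 0.35×0 + 2.65×2.34 + 33.2×2.74 + (z_c − 0.35 − 35.85)×3.27
The z_c×3.27 term appears on both sides and cancels. Collect the known terms of each column as K = Σ(ρt)_known − 3.27 × (depth of known layers): K_A = 0 − 3.27×0 = 0; K_B = 97.169 − 3.27×(0.35 + 35.85) = −21.205.
Balance: K_A − x×(3.27 − 2.7) = K_B, so x = (K_A − K_B)/(3.27 − 2.7) = 21.205/0.57 = 37.2 km.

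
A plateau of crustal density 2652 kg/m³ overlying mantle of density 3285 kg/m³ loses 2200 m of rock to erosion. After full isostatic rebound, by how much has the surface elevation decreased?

Rebound u = e ρ_c/ρ_m = 2200 m × 2652/3285 = 1776 m.
Net surface drop = e − u = 2200 m − 1776 m = e (ρ_m − ρ_c)/ρ_m = 424 m.

424 m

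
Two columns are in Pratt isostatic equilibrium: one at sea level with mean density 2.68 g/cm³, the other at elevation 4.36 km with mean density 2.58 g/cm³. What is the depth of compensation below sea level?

112 km

ρ_ref D = ρ (D + h) → D (ρ_ref − ρ) = ρ h.
D = ρ h/(ρ_ref − ρ) = 2.58 × 4.36 km/(2.68 − 2.58) = 112 km.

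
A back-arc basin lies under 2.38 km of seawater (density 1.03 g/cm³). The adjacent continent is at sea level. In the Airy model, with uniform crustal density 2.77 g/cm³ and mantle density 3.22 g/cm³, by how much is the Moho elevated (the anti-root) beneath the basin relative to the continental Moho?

9.2 km

For local isostatic compensation: replacing crust with seawater at the top is compensated by replacing crust with mantle at the base: d (ρ_c − ρ_w) = a (ρ_m − ρ_c).
a = d (ρ_c − ρ_w)/(ρ_m − ρ_c) = 2.38 km × 1.74/0.45 = 9.2 km.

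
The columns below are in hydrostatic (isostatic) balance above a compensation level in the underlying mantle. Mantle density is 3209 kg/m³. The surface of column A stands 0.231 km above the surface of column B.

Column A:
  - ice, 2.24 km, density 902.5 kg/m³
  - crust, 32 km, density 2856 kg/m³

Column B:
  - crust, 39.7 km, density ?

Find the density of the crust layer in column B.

2810 kg/m³

Take the compensation level at the base of the deeper column (depth z_c below the surface of column A) and equate Σ ρ_i t_i down to z_c; mantle fills any gap and the z_c terms cancel.
Column A: 2.24×902.5 + 32×2856 + (z_c − 34.24)×3209
Column B: 0.231×0 + 39.7×ρ + (z_c − 0.231 − 39.7)×3209
The z_c×3209 term appears on both sides and cancels. Collect the known terms of each column as K = Σ(ρt)_known − 3209 × (depth of known layers): K_A = 93413.6 − 3209×34.24 = −16462.56; K_B = 0 − 3209×(0.231 + 39.7) = −128138.579.
Balance: K_A = K_B + 39.7×ρ, so ρ = (K_A − K_B)/39.7 = 111676/39.7 = 2810 kg/m³.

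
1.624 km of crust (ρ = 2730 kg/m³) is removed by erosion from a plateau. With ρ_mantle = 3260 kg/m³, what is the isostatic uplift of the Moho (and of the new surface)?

1.36 km

Unloading: uplift u = e ρ_c/ρ_m = 1.624 km × 2730/3260 = 1.36 km.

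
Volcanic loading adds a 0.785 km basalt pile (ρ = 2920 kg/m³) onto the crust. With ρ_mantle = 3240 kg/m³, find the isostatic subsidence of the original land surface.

0.707 km

Subaerial loading: s = t ρ_load / ρ_m.
s = 0.785 km × 2920/3240 = 0.707 km.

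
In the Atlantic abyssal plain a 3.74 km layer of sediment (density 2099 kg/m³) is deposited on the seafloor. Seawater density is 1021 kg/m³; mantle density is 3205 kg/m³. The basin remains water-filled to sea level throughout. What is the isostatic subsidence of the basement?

Submarine loading: the sediment displaces seawater, and the subsidence is in turn flooded, so s (ρ_m − ρ_w) = t (ρ_sed − ρ_w).
s = 3.74 km × (2099 − 1021) / (3205 − 1021) = 1.85 km.

1.85 km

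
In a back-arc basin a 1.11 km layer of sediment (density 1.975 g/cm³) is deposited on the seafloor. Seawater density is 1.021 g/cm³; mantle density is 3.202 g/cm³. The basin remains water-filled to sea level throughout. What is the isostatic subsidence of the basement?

Submarine loading: the sediment displaces seawater, and the subsidence is in turn flooded, so s (ρ_m − ρ_w) = t (ρ_sed − ρ_w).
s = 1.11 km × (1.975 − 1.021) / (3.202 − 1.021) = 0.486 km.

0.486 km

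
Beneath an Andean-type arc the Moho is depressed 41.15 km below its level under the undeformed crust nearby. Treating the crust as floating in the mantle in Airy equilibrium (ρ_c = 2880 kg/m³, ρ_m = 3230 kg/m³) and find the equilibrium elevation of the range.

In Airy isostatic equilibrium: ρ_c h = (ρ_m − ρ_c) r.
h = r (ρ_m − ρ_c) / ρ_c = 41.15 km × (3230 − 2880) / 2880 = 5 km.

5 km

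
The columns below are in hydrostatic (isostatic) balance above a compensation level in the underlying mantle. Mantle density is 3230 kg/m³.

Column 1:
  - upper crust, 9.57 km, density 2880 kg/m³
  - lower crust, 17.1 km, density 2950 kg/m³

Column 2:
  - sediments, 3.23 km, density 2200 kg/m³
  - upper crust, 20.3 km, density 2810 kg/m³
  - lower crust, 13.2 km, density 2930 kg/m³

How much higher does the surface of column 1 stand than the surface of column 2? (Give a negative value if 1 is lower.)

−2.38 km

For any compensation level in the mantle, the mantle terms cancel and isostasy reduces to e = (Σt_1 − Σt_2) − (Σ(ρt)_1 − Σ(ρt)_2) / ρ_m.
Σt_1 = 26.67 km; Σt_2 = 36.73 km; Σ(ρt)_1 = 78006.6; Σ(ρt)_2 = 102825 (in km·kg/m³).
e = (26.67 − 36.73) − (78006.6 − 102825) / 3230 = −2.38 km.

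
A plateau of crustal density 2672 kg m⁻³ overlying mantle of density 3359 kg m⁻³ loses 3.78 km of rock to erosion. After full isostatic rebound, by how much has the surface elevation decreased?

0.773 km

Rebound u = e ρ_c/ρ_m = 3.78 km × 2672/3359 = 3.007 km.
Net surface drop = e − u = 3.78 km − 3.007 km = e (ρ_m − ρ_c)/ρ_m = 0.773 km.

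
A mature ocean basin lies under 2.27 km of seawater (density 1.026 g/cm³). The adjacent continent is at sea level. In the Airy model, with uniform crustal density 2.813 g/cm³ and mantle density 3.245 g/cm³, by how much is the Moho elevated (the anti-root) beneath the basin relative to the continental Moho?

By Archimedes' principle applied to the lithosphere: replacing crust with seawater at the top is compensated by replacing crust with mantle at the base: d (ρ_c − ρ_w) = a (ρ_m − ρ_c).
a = d (ρ_c − ρ_w)/(ρ_m − ρ_c) = 2.27 km × 1.787/0.432 = 9.39 km.

9.39 km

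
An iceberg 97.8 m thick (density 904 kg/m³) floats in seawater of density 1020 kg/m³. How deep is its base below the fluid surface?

Draft d = t ρ_obj/ρ_fluid = 97.8 m × 904/1020 = 86.7 m.

86.7 m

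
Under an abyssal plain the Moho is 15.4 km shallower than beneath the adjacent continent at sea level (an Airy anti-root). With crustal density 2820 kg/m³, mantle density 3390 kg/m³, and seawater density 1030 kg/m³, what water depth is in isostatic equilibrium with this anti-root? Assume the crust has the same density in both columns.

4.9 km

Replacing a thickness d of crust by seawater at the top must be balanced by replacing crust with mantle at the base: d (ρ_c − ρ_w) = a (ρ_m − ρ_c).
d = a (ρ_m − ρ_c)/(ρ_c − ρ_w) = 15.4 km × 570/1790 = 4.9 km.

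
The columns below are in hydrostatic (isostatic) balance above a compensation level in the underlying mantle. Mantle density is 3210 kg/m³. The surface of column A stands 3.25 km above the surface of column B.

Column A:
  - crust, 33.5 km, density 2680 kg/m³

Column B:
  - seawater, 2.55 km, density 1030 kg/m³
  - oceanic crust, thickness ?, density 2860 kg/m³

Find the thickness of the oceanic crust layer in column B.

Take the compensation level at the base of the deeper column (depth z_c below the surface of column A) and equate Σ ρ_i t_i down to z_c; mantle fills any gap and the z_c terms cancel.
Column A: 33.5×2680 + (z_c − 33.5)×3210
Column B: 3.25×0 + 2.55×1030 + x×2860 + (z_c − 3.25 − 2.55 − x)×3210
The z_c×3210 term appears on both sides and cancels. Collect the known terms of each column as K = Σ(ρt)_known − 3210 × (depth of known layers): K_A = 89780 − 3210×33.5 = −17755; K_B = 2626.5 − 3210×(3.25 + 2.55) = −15991.5.
Balance: K_A = K_B − x×(3210 − 2860), so x = (K_B − K_A)/(3210 − 2860) = 1763.5/350 = 5.04 km.

5.04 km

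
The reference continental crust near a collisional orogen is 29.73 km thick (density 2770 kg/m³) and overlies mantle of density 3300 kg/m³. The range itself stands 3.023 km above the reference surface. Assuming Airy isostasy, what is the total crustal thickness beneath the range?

Root depth r = h ρ_c / (ρ_m − ρ_c) = 3.023 km × 2770 / 530 = 15.8 km.
Total thickness = T + h + r = 29.73 km + 3.023 km + 15.8 km = 48.6 km.

48.6 km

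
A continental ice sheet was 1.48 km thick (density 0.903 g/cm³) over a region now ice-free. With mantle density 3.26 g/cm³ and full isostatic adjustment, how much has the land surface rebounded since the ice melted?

0.41 km

Removing the load lets mantle flow back in; uplift u satisfies ρ_ice t = ρ_m u.
u = t ρ_ice/ρ_m = 1.48 km × 0.903/3.26 = 0.41 km.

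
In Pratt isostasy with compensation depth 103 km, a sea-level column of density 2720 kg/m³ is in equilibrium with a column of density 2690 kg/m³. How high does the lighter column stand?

ρ_ref D = ρ (D + h) → h = D (ρ_ref − ρ)/ρ.
h = 103 km × (2720 − 2690)/2690 = 1.15 km.

1.15 km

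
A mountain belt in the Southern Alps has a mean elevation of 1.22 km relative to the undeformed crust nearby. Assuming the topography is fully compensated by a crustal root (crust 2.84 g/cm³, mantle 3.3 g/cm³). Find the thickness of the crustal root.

Isostatic balance requires: the weight of the topography is balanced by the buoyancy of the root, ρ_c h = (ρ_m − ρ_c) r.
r = h · ρ_c / (ρ_m − ρ_c) = 1.22 km × 2.84 / (3.3 − 2.84) = 7.53 km.

7.53 km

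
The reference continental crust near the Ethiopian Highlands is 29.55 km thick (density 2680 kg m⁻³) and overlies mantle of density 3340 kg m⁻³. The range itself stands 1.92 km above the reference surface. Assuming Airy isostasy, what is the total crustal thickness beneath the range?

39.3 km

Root depth r = h ρ_c / (ρ_m − ρ_c) = 1.92 km × 2680 / 660 = 7.796 km.
Total thickness = T + h + r = 29.55 km + 1.92 km + 7.796 km = 39.3 km.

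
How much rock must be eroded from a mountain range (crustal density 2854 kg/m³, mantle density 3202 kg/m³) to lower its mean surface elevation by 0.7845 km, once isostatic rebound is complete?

Net drop Δ = e − u = e − e ρ_c/ρ_m = e (ρ_m − ρ_c)/ρ_m.
e = Δ ρ_m/(ρ_m − ρ_c) = 0.7845 km × 3202/348 = 7.22 km.

7.22 km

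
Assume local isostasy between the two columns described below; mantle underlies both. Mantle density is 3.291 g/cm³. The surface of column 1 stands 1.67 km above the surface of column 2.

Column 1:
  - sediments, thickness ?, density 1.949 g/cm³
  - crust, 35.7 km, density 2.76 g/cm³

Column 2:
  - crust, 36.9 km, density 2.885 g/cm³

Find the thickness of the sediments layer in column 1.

1.13 km

Take the compensation level at the base of the deeper column (depth z_c below the surface of column 1) and equate Σ ρ_i t_i down to z_c; mantle fills any gap and the z_c terms cancel.
Column 1: x×1.949 + 35.7×2.76 + (z_c − 35.7 − x)×3.291
Column 2: 1.67×0 + 36.9×2.885 + (z_c − 1.67 − 36.9)×3.291
The z_c×3.291 term appears on both sides and cancels. Collect the known terms of each column as K = Σ(ρt)_known − 3.291 × (depth of known layers): K_1 = 98.532 − 3.291×35.7 = −18.9567; K_2 = 106.4565 − 3.291×(1.67 + 36.9) = −20.47737.
Balance: K_1 − x×(3.291 − 1.949) = K_2, so x = (K_1 − K_2)/(3.291 − 1.949) = 1.52067/1.342 = 1.13 km.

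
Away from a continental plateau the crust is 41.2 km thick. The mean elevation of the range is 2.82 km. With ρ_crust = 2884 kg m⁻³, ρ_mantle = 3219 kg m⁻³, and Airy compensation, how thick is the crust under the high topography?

68.3 km

Root depth r = h ρ_c / (ρ_m − ρ_c) = 2.82 km × 2884 / 335 = 24.28 km.
Total thickness = T + h + r = 41.2 km + 2.82 km + 24.28 km = 68.3 km.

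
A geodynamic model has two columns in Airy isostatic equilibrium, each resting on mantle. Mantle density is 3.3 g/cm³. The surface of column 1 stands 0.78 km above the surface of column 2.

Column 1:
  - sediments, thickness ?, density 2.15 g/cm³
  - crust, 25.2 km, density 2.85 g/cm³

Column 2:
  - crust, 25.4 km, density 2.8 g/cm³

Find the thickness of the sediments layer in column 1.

3.42 km

Take the compensation level at the base of the deeper column (depth z_c below the surface of column 1) and equate Σ ρ_i t_i down to z_c; mantle fills any gap and the z_c terms cancel.
Column 1: x×2.15 + 25.2×2.85 + (z_c − 25.2 − x)×3.3
Column 2: 0.78×0 + 25.4×2.8 + (z_c − 0.78 − 25.4)×3.3
The z_c×3.3 term appears on both sides and cancels. Collect the known terms of each column as K = Σ(ρt)_known − 3.3 × (depth of known layers): K_1 = 71.82 − 3.3×25.2 = −11.34; K_2 = 71.12 − 3.3×(0.78 + 25.4) = −15.274.
Balance: K_1 − x×(3.3 − 2.15) = K_2, so x = (K_1 − K_2)/(3.3 − 2.15) = 3.934/1.15 = 3.42 km.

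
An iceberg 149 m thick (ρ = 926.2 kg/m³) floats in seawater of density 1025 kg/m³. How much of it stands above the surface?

14.4 m

Floating equilibrium: submerged depth d = t ρ_obj/ρ_fluid = 149 m × 926.2/1025 = 134.6 m.
Freeboard = t − d = 149 m − 134.6 m = 14.4 m.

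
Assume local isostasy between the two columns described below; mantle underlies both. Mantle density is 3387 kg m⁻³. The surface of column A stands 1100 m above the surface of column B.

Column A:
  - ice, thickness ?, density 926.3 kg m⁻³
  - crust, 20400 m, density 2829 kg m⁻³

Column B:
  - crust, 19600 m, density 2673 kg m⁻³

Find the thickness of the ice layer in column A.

Take the compensation level at the base of the deeper column (depth z_c below the surface of column A) and equate Σ ρ_i t_i down to z_c; mantle fills any gap and the z_c terms cancel.
Column A: x×926.3 + 20400×2829 + (z_c − 20400 − x)×3387
Column B: 1100×0 + 19600×2673 + (z_c − 1100 − 19600)×3387
The z_c×3387 term appears on both sides and cancels. Collect the known terms of each column as K = Σ(ρt)_known − 3387 × (depth of known layers): K_A = 57711600 − 3387×20400 = −11383200; K_B = 52390800 − 3387×(1100 + 19600) = −17720100.
Balance: K_A − x×(3387 − 926.3) = K_B, so x = (K_A − K_B)/(3387 − 926.3) = 6336900/2460.7 = 2580 m.

2580 m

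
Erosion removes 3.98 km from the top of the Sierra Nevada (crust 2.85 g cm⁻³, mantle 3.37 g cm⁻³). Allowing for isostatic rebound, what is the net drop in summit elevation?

0.614 km

Rebound u = e ρ_c/ρ_m = 3.98 km × 2.85/3.37 = 3.366 km.
Net surface drop = e − u = 3.98 km − 3.366 km = e (ρ_m − ρ_c)/ρ_m = 0.614 km.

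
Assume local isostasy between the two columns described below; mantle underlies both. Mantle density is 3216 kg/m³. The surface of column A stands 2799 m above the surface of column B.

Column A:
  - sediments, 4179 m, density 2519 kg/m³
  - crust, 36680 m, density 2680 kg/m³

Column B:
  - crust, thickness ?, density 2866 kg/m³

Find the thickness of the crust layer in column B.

Take the compensation level at the base of the deeper column (depth z_c below the surface of column A) and equate Σ ρ_i t_i down to z_c; mantle fills any gap and the z_c terms cancel.
Column A: 4179×2519 + 36680×2680 + (z_c − 40859)×3216
Column B: 2799×0 + x×2866 + (z_c − 2799 − 0 − x)×3216
The z_c×3216 term appears on both sides and cancels. Collect the known terms of each column as K = Σ(ρt)_known − 3216 × (depth of known layers): K_A = 108829301 − 3216×40859 = −22573243; K_B = 0 − 3216×(2799 + 0) = −9001584.
Balance: K_A = K_B − x×(3216 − 2866), so x = (K_B − K_A)/(3216 − 2866) = 13571700/350 = 38800 m.

38800 m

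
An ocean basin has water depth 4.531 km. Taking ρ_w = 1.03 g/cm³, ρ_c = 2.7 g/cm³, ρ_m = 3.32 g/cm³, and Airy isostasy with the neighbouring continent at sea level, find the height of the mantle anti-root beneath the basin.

12.2 km

Isostatic balance requires: replacing crust with seawater at the top is compensated by replacing crust with mantle at the base: d (ρ_c − ρ_w) = a (ρ_m − ρ_c).
a = d (ρ_c − ρ_w)/(ρ_m − ρ_c) = 4.531 km × 1.67/0.62 = 12.2 km.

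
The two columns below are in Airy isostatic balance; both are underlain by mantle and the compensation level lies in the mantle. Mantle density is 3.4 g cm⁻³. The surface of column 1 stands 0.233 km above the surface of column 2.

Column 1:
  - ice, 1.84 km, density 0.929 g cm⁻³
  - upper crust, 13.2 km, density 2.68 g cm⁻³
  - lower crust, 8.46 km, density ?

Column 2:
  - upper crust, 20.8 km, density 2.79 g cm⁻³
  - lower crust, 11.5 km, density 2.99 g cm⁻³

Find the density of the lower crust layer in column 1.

2.91 g cm⁻³

Take the compensation level at the base of the deeper column (depth z_c below the surface of column 1) and equate Σ ρ_i t_i down to z_c; mantle fills any gap and the z_c terms cancel.
Column 1: 1.84×0.929 + 13.2×2.68 + 8.46×ρ + (z_c − 23.5)×3.4
Column 2: 0.233×0 + 20.8×2.79 + 11.5×2.99 + (z_c − 0.233 − 32.3)×3.4
The z_c×3.4 term appears on both sides and cancels. Collect the known terms of each column as K = Σ(ρt)_known − 3.4 × (depth of known layers): K_1 = 37.08536 − 3.4×23.5 = −42.81464; K_2 = 92.417 − 3.4×(0.233 + 32.3) = −18.1952.
Balance: K_1 + 8.46×ρ = K_2, so ρ = (K_2 − K_1)/8.46 = 24.6194/8.46 = 2.91 g cm⁻³.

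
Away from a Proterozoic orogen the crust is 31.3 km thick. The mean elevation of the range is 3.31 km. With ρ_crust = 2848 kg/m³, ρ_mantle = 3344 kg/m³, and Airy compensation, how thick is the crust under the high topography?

53.6 km

Root depth r = h ρ_c / (ρ_m − ρ_c) = 3.31 km × 2848 / 496 = 19.01 km.
Total thickness = T + h + r = 31.3 km + 3.31 km + 19.01 km = 53.6 km.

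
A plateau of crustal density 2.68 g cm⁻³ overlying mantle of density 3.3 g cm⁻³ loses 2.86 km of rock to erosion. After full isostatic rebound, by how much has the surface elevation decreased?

0.537 km

Rebound u = e ρ_c/ρ_m = 2.86 km × 2.68/3.3 = 2.323 km.
Net surface drop = e − u = 2.86 km − 2.323 km = e (ρ_m − ρ_c)/ρ_m = 0.537 km.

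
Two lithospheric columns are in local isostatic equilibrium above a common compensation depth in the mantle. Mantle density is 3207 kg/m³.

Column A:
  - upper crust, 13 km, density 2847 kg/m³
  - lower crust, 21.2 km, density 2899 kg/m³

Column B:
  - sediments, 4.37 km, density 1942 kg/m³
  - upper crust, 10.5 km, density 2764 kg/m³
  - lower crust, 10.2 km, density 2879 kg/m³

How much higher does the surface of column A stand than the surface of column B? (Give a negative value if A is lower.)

For any compensation level in the mantle, the mantle terms cancel and isostasy reduces to e = (Σt_A − Σt_B) − (Σ(ρt)_A − Σ(ρt)_B) / ρ_m.
Σt_A = 34.2 km; Σt_B = 25.07 km; Σ(ρt)_A = 98469.8; Σ(ρt)_B = 66874.34 (in km·kg/m³).
e = (34.2 − 25.07) − (98469.8 − 66874.34) / 3207 = −0.722 km.

−0.722 km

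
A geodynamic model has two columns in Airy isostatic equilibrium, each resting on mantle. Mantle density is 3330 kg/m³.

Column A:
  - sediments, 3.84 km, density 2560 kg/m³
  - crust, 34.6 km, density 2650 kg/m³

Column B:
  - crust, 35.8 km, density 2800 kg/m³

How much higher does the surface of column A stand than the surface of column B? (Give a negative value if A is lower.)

For any compensation level in the mantle, the mantle terms cancel and isostasy reduces to e = (Σt_A − Σt_B) − (Σ(ρt)_A − Σ(ρt)_B) / ρ_m.
Σt_A = 38.44 km; Σt_B = 35.8 km; Σ(ρt)_A = 101520.4; Σ(ρt)_B = 100240 (in km·kg/m³).
e = (38.44 − 35.8) − (101520.4 − 100240) / 3330 = 2.26 km.

2.26 km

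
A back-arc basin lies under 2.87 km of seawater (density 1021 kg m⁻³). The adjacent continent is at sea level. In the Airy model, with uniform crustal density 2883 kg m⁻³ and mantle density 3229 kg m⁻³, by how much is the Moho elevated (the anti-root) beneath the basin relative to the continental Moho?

15.4 km

In Airy isostatic equilibrium: replacing crust with seawater at the top is compensated by replacing crust with mantle at the base: d (ρ_c − ρ_w) = a (ρ_m − ρ_c).
a = d (ρ_c − ρ_w)/(ρ_m − ρ_c) = 2.87 km × 1862/346 = 15.4 km.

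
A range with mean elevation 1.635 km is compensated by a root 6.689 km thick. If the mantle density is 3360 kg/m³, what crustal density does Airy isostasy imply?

ρ_c h = (ρ_m − ρ_c) r → ρ_c (h + r) = ρ_m r → ρ_c = ρ_m r / (h + r).
ρ_c = 3360 × 6.689 km / (1.635 km + 6.689 km) = 2700 kg/m³.

2700 kg/m³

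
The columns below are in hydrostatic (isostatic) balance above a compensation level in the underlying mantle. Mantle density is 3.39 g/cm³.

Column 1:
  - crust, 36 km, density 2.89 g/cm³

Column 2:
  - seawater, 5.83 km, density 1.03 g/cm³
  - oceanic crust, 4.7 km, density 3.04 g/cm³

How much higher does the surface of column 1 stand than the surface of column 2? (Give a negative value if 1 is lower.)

0.766 km

For any compensation level in the mantle, the mantle terms cancel and isostasy reduces to e = (Σt_1 − Σt_2) − (Σ(ρt)_1 − Σ(ρt)_2) / ρ_m.
Σt_1 = 36 km; Σt_2 = 10.53 km; Σ(ρt)_1 = 104.04; Σ(ρt)_2 = 20.2929 (in km·g/cm³).
e = (36 − 10.53) − (104.04 − 20.2929) / 3.39 = 0.766 km.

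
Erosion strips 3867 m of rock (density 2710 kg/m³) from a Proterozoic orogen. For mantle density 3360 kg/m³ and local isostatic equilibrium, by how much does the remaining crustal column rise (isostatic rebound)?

Unloading: uplift u = e ρ_c/ρ_m = 3867 m × 2710/3360 = 3120 m.

3120 m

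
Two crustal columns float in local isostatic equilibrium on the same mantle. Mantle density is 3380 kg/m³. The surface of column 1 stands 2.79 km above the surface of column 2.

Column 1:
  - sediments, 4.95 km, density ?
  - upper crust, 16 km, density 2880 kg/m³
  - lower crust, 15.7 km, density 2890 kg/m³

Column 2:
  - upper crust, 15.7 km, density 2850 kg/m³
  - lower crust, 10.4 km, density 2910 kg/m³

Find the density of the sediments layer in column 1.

Take the compensation level at the base of the deeper column (depth z_c below the surface of column 1) and equate Σ ρ_i t_i down to z_c; mantle fills any gap and the z_c terms cancel.
Column 1: 4.95×ρ + 16×2880 + 15.7×2890 + (z_c − 36.65)×3380
Column 2: 2.79×0 + 15.7×2850 + 10.4×2910 + (z_c − 2.79 − 26.1)×3380
The z_c×3380 term appears on both sides and cancels. Collect the known terms of each column as K = Σ(ρt)_known − 3380 × (depth of known layers): K_1 = 91453 − 3380×36.65 = −32424; K_2 = 75009 − 3380×(2.79 + 26.1) = −22639.2.
Balance: K_1 + 4.95×ρ = K_2, so ρ = (K_2 − K_1)/4.95 = 9784.8/4.95 = 1980 kg/m³.

1980 kg/m³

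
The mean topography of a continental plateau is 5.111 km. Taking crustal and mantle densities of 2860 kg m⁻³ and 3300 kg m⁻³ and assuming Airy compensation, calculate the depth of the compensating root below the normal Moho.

33.2 km

Balancing pressure at the compensation depth: the weight of the topography is balanced by the buoyancy of the root, ρ_c h = (ρ_m − ρ_c) r.
r = h · ρ_c / (ρ_m − ρ_c) = 5.111 km × 2860 / (3300 − 2860) = 33.2 km.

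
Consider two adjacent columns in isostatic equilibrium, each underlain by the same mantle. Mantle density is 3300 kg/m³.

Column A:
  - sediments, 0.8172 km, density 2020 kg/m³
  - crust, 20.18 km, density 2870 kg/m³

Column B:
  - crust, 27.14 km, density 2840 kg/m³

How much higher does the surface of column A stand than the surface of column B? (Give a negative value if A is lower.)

−0.837 km

For any compensation level in the mantle, the mantle terms cancel and isostasy reduces to e = (Σt_A − Σt_B) − (Σ(ρt)_A − Σ(ρt)_B) / ρ_m.
Σt_A = 20.9972 km; Σt_B = 27.14 km; Σ(ρt)_A = 59567.344; Σ(ρt)_B = 77077.6 (in km·kg/m³).
e = (20.9972 − 27.14) − (59567.344 − 77077.6) / 3300 = −0.837 km.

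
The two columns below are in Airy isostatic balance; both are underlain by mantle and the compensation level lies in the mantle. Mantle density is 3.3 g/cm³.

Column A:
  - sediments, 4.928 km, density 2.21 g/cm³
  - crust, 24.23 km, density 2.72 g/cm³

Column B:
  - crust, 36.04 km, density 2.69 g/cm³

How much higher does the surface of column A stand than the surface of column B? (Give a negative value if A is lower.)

For any compensation level in the mantle, the mantle terms cancel and isostasy reduces to e = (Σt_A − Σt_B) − (Σ(ρt)_A − Σ(ρt)_B) / ρ_m.
Σt_A = 29.158 km; Σt_B = 36.04 km; Σ(ρt)_A = 76.79648; Σ(ρt)_B = 96.9476 (in km·g/cm³).
e = (29.158 − 36.04) − (76.79648 − 96.9476) / 3.3 = −0.776 km.

−0.776 km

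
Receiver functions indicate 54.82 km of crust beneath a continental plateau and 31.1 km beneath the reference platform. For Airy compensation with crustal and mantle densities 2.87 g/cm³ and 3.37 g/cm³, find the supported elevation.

3.52 km

Excess crust Δ = 54.82 km − 31.1 km = 23.72 km, split between elevation h and root r with h + r = Δ.
Airy balance ρ_c h = (ρ_m − ρ_c) r gives r = h ρ_c/(ρ_m − ρ_c), so h (1 + ρ_c/(ρ_m − ρ_c)) = Δ, i.e. h = Δ (ρ_m − ρ_c)/ρ_m.
h = 23.72 km × 0.5/3.37 = 3.52 km.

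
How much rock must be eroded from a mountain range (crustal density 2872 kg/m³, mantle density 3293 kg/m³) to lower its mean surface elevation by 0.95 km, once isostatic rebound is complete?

Net drop Δ = e − u = e − e ρ_c/ρ_m = e (ρ_m − ρ_c)/ρ_m.
e = Δ ρ_m/(ρ_m − ρ_c) = 0.95 km × 3293/421 = 7.43 km.

7.43 km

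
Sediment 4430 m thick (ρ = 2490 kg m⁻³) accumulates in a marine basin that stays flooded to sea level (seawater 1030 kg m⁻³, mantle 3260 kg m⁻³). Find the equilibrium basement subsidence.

2900 m

Submarine loading: the sediment displaces seawater, and the subsidence is in turn flooded, so s (ρ_m − ρ_w) = t (ρ_sed − ρ_w).
s = 4430 m × (2490 − 1030) / (3260 − 1030) = 2900 m.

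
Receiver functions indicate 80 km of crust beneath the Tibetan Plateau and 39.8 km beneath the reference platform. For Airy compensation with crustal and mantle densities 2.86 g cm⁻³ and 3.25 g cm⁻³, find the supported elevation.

Excess crust Δ = 80 km − 39.8 km = 40.2 km, split between elevation h and root r with h + r = Δ.
Airy balance ρ_c h = (ρ_m − ρ_c) r gives r = h ρ_c/(ρ_m − ρ_c), so h (1 + ρ_c/(ρ_m − ρ_c)) = Δ, i.e. h = Δ (ρ_m − ρ_c)/ρ_m.
h = 40.2 km × 0.39/3.25 = 4.82 km.

4.82 km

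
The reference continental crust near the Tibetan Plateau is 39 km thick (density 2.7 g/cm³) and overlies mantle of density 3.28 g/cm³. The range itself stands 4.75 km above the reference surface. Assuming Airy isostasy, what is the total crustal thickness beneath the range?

65.9 km

Root depth r = h ρ_c / (ρ_m − ρ_c) = 4.75 km × 2.7 / 0.58 = 22.11 km.
Total thickness = T + h + r = 39 km + 4.75 km + 22.11 km = 65.9 km.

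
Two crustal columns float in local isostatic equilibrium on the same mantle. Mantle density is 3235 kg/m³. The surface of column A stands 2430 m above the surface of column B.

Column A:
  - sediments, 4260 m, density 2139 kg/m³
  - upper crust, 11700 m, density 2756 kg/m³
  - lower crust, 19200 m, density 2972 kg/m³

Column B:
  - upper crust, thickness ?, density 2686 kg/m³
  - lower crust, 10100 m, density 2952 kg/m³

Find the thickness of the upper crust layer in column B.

8390 m

Take the compensation level at the base of the deeper column (depth z_c below the surface of column A) and equate Σ ρ_i t_i down to z_c; mantle fills any gap and the z_c terms cancel.
Column A: 4260×2139 + 11700×2756 + 19200×2972 + (z_c − 35160)×3235
Column B: 2430×0 + x×2686 + 10100×2952 + (z_c − 2430 − 10100 − x)×3235
The z_c×3235 term appears on both sides and cancels. Collect the known terms of each column as K = Σ(ρt)_known − 3235 × (depth of known layers): K_A = 98419740 − 3235×35160 = −15322860; K_B = 29815200 − 3235×(2430 + 10100) = −10719350.
Balance: K_A = K_B − x×(3235 − 2686), so x = (K_B − K_A)/(3235 − 2686) = 4603510/549 = 8390 m.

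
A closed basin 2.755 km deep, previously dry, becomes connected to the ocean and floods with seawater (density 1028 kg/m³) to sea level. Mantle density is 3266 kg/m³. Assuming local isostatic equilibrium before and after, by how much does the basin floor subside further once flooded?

1.27 km

After flooding the water column is d + s deep. Its weight must equal the weight of mantle displaced by the extra subsidence s: (d + s) ρ_w = s ρ_m.
s = d ρ_w / (ρ_m − ρ_w) = 2.755 km × 1028/(3266 − 1028) = 1.27 km.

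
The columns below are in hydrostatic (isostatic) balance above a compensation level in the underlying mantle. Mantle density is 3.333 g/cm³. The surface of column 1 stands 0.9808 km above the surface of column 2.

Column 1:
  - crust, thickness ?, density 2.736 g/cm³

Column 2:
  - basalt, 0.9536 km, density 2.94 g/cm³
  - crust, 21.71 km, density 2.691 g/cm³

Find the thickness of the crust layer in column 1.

Take the compensation level at the base of the deeper column (depth z_c below the surface of column 1) and equate Σ ρ_i t_i down to z_c; mantle fills any gap and the z_c terms cancel.
Column 1: x×2.736 + (z_c − 0 − x)×3.333
Column 2: 0.9808×0 + 0.9536×2.94 + 21.71×2.691 + (z_c − 0.9808 − 22.6636)×3.333
The z_c×3.333 term appears on both sides and cancels. Collect the known terms of each column as K = Σ(ρt)_known − 3.333 × (depth of known layers): K_1 = 0 − 3.333×0 = 0; K_2 = 61.225194 − 3.333×(0.9808 + 22.6636) = −17.5815912.
Balance: K_1 − x×(3.333 − 2.736) = K_2, so x = (K_1 − K_2)/(3.333 − 2.736) = 17.5816/0.597 = 29.4 km.

29.4 km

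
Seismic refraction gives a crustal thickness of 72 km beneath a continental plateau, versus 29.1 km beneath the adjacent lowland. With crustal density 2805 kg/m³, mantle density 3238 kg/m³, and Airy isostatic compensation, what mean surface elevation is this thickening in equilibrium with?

Excess crust Δ = 72 km − 29.1 km = 42.9 km, split between elevation h and root r with h + r = Δ.
Airy balance ρ_c h = (ρ_m − ρ_c) r gives r = h ρ_c/(ρ_m − ρ_c), so h (1 + ρ_c/(ρ_m − ρ_c)) = Δ, i.e. h = Δ (ρ_m − ρ_c)/ρ_m.
h = 42.9 km × 433/3238 = 5.74 km.

5.74 km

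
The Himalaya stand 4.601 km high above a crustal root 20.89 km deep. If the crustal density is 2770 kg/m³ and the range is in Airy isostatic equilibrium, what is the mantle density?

3380 kg/m³

Airy balance: ρ_c h = (ρ_m − ρ_c) r → ρ_m = ρ_c (1 + h/r).
ρ_m = 2770 × (1 + 4.601 km/20.89 km) = 3380 kg/m³.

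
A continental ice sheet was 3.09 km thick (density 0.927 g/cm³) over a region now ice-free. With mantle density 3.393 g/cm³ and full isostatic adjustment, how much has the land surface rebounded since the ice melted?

0.844 km

Removing the load lets mantle flow back in; uplift u satisfies ρ_ice t = ρ_m u.
u = t ρ_ice/ρ_m = 3.09 km × 0.927/3.393 = 0.844 km.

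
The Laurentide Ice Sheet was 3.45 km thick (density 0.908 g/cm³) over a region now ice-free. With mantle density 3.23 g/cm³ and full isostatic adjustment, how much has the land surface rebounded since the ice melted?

0.97 km

Removing the load lets mantle flow back in; uplift u satisfies ρ_ice t = ρ_m u.
u = t ρ_ice/ρ_m = 3.45 km × 0.908/3.23 = 0.97 km.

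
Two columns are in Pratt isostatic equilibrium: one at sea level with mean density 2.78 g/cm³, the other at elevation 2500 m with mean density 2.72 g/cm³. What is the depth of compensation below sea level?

113000 m

ρ_ref D = ρ (D + h) → D (ρ_ref − ρ) = ρ h.
D = ρ h/(ρ_ref − ρ) = 2.72 × 2500 m/(2.78 − 2.72) = 113000 m.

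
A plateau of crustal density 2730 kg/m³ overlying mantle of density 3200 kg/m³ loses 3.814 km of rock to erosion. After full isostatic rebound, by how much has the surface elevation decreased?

0.56 km

Rebound u = e ρ_c/ρ_m = 3.814 km × 2730/3200 = 3.254 km.
Net surface drop = e − u = 3.814 km − 3.254 km = e (ρ_m − ρ_c)/ρ_m = 0.56 km.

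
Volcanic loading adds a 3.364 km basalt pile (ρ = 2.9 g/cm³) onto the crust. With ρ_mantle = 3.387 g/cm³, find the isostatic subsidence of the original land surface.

2.88 km

Subaerial loading: s = t ρ_load / ρ_m.
s = 3.364 km × 2.9/3.387 = 2.88 km.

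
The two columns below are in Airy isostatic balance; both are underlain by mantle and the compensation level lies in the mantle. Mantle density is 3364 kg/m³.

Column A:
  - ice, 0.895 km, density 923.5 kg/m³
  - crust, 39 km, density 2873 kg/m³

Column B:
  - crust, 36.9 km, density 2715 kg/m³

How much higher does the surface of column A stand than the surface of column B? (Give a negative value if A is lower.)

−0.777 km

For any compensation level in the mantle, the mantle terms cancel and isostasy reduces to e = (Σt_A − Σt_B) − (Σ(ρt)_A − Σ(ρt)_B) / ρ_m.
Σt_A = 39.895 km; Σt_B = 36.9 km; Σ(ρt)_A = 112873.533; Σ(ρt)_B = 100183.5 (in km·kg/m³).
e = (39.895 − 36.9) − (112873.533 − 100183.5) / 3364 = −0.777 km.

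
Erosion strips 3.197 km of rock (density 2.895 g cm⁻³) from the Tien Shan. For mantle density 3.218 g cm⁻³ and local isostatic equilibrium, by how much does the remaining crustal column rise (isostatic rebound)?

Unloading: uplift u = e ρ_c/ρ_m = 3.197 km × 2.895/3.218 = 2.88 km.

2.88 km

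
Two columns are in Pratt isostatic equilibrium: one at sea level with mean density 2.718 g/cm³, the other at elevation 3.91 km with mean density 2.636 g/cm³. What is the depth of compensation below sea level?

ρ_ref D = ρ (D + h) → D (ρ_ref − ρ) = ρ h.
D = ρ h/(ρ_ref − ρ) = 2.636 × 3.91 km/(2.718 − 2.636) = 126 km.

126 km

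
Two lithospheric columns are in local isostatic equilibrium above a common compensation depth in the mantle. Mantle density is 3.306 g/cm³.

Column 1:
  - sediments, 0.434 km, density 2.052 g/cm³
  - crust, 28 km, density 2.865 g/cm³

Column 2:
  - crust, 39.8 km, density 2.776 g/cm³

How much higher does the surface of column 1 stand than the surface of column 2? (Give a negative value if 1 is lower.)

For any compensation level in the mantle, the mantle terms cancel and isostasy reduces to e = (Σt_1 − Σt_2) − (Σ(ρt)_1 − Σ(ρt)_2) / ρ_m.
Σt_1 = 28.434 km; Σt_2 = 39.8 km; Σ(ρt)_1 = 81.110568; Σ(ρt)_2 = 110.4848 (in km·g/cm³).
e = (28.434 − 39.8) − (81.110568 − 110.4848) / 3.306 = −2.48 km.

−2.48 km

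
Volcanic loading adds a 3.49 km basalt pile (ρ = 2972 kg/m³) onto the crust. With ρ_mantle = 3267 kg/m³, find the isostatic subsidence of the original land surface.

Subaerial loading: s = t ρ_load / ρ_m.
s = 3.49 km × 2972/3267 = 3.17 km.

3.17 km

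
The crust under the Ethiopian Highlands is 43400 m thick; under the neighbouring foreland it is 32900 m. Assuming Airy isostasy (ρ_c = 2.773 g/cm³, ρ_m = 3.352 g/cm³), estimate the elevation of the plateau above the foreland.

Excess crust Δ = 43400 m − 32900 m = 10500 m, split between elevation h and root r with h + r = Δ.
Airy balance ρ_c h = (ρ_m − ρ_c) r gives r = h ρ_c/(ρ_m − ρ_c), so h (1 + ρ_c/(ρ_m − ρ_c)) = Δ, i.e. h = Δ (ρ_m − ρ_c)/ρ_m.
h = 10500 m × 0.579/3.352 = 1810 m.

1810 m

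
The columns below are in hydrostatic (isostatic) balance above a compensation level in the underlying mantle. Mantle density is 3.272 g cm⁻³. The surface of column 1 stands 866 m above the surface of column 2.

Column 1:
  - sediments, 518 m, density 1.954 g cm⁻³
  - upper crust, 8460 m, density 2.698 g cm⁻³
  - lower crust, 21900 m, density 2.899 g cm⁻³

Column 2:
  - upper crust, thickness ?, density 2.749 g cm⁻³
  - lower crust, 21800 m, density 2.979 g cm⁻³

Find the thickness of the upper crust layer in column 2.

Take the compensation level at the base of the deeper column (depth z_c below the surface of column 1) and equate Σ ρ_i t_i down to z_c; mantle fills any gap and the z_c terms cancel.
Column 1: 518×1.954 + 8460×2.698 + 21900×2.899 + (z_c − 30878)×3.272
Column 2: 866×0 + x×2.749 + 21800×2.979 + (z_c − 866 − 21800 − x)×3.272
The z_c×3.272 term appears on both sides and cancels. Collect the known terms of each column as K = Σ(ρt)_known − 3.272 × (depth of known layers): K_1 = 87325.352 − 3.272×30878 = −13707.464; K_2 = 64942.2 − 3.272×(866 + 21800) = −9220.952.
Balance: K_1 = K_2 − x×(3.272 − 2.749), so x = (K_2 − K_1)/(3.272 − 2.749) = 4486.51/0.523 = 8580 m.

8580 m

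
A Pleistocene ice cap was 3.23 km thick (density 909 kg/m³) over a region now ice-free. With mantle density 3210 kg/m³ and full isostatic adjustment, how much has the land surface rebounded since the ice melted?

Removing the load lets mantle flow back in; uplift u satisfies ρ_ice t = ρ_m u.
u = t ρ_ice/ρ_m = 3.23 km × 909/3210 = 0.915 km.

0.915 km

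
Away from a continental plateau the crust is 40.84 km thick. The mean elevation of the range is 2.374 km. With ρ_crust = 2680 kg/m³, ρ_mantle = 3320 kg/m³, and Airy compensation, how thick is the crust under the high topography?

53.2 km

Root depth r = h ρ_c / (ρ_m − ρ_c) = 2.374 km × 2680 / 640 = 9.941 km.
Total thickness = T + h + r = 40.84 km + 2.374 km + 9.941 km = 53.2 km.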